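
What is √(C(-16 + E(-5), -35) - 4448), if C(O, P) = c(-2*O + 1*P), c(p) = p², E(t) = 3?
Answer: I*√4367 ≈ 66.083*I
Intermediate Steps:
C(O, P) = (P - 2*O)² (C(O, P) = (-2*O + 1*P)² = (-2*O + P)² = (P - 2*O)²)
√(C(-16 + E(-5), -35) - 4448) = √((-1*(-35) + 2*(-16 + 3))² - 4448) = √((35 + 2*(-13))² - 4448) = √((35 - 26)² - 4448) = √(9² - 4448) = √(81 - 4448) = √(-4367) = I*√4367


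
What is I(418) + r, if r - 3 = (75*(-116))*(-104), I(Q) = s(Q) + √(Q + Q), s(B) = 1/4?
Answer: 3619213/4 + 2*√209 ≈ 9.0483e+5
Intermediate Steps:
s(B) = ¼
I(Q) = ¼ + √2*√Q (I(Q) = ¼ + √(Q + Q) = ¼ + √(2*Q) = ¼ + √2*√Q)
r = 904803 (r = 3 + (75*(-116))*(-104) = 3 - 8700*(-104) = 3 + 904800 = 904803)
I(418) + r = (¼ + √2*√418) + 904803 = (¼ + 2*√209) + 904803 = 3619213/4 + 2*√209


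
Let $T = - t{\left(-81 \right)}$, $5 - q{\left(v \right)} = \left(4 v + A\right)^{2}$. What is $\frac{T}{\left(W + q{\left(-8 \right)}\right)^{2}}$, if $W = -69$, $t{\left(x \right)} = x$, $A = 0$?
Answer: $\frac{81}{1183744} \approx 6.8427 \cdot 10^{-5}$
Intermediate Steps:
$q{\left(v \right)} = 5 - 16 v^{2}$ ($q{\left(v \right)} = 5 - \left(4 v + 0\right)^{2} = 5 - \left(4 v\right)^{2} = 5 - 16 v^{2}$)
$T = 81$ ($T = \left(-1\right) \left(-81\right) = 81$)
$\frac{T}{\left(W + q{\left(-8 \right)}\right)^{2}} = \frac{81}{\left(-69 + \left(5 - 16 \left(-8\right)^{2}\right)\right)^{2}} = \frac{81}{\left(-69 + \left(5 - 1024\right)\right)^{2}} = \frac{81}{\left(-69 - 1019\right)^{2}} = \frac{81}{\left(-1088\right)^{2}} = \frac{81}{1183744}$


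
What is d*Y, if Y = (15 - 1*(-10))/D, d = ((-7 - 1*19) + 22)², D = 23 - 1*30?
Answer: -400/7 ≈ -57.143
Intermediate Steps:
D = -7 (D = 23 - 30 = -7)
d = 16 (d = ((-7 - 19) + 22)² = (-26 + 22)² = (-4)² = 16)
Y = -25/7 (Y = (15 - 1*(-10))/(-7) = (15 + 10)*(-⅐) = 25*(-⅐) = -25/7 ≈ -3.5714)
d*Y = 16*(-25/7) = -400/7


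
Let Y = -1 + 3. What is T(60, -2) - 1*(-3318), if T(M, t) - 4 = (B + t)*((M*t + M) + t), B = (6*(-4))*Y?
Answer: 6422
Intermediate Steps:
Y = 2
B = -48 (B = (6*(-4))*2 = -24*2 = -48)
T(M, t) = 4 + (-48 + t)*(M + t + M*t) (T(M, t) = 4 + (-48 + t)*((M*t + M) + t) = 4 + (-48 + t)*((M + M*t) + t) = 4 + (-48 + t)*(M + t + M*t))
T(60, -2) - 1*(-3318) = (4 + (-2)² - 48*60 - 48*(-2) + 60*(-2)² - 47*60*(-2)) - 1*(-3318) = (4 + 4 - 2880 + 96 + 60*4 + 5640) + 3318 = (4 + 4 - 2880 + 96 + 240 + 5640) + 3318 = 3104 + 3318 = 6422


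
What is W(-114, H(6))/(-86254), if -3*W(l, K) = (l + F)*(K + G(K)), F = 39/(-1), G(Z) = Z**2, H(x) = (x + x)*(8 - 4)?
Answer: -8568/6161 ≈ -1.3907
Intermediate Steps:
H(x) = 8*x (H(x) = (2*x)*4 = 8*x)
F = -39 (F = 39*(-1) = -39)
W(l, K) = -(-39 + l)*(K + K**2)/3 (W(l, K) = -(l - 39)*(K + K**2)/3 = -(-39 + l)*(K + K**2)/3)
W(-114, H(6))/(-86254) = ((8*6)*(39 - 1*(-114) + 39*(8*6) - 1*8*6*(-114))/3)/(-86254) = ((1/3)*48*(39 + 114 + 39*48 - 1*48*(-114)))*(-1/86254) = ((1/3)*48*(39 + 114 + 1872 + 5472))*(-1/86254) = ((1/3)*48*7497)*(-1/86254) = 119952*(-1/86254) = -8568/6161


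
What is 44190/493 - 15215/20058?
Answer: 878862025/9888594 ≈ 88.876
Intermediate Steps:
44190/493 - 15215/20058 = 878862025/9888594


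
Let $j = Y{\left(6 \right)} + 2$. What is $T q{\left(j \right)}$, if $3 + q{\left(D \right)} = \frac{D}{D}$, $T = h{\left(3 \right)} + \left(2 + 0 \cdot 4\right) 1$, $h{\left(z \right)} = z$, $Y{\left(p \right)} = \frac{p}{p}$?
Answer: $-10$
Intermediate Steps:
$Y{\left(p \right)} = 1$
$j = 3$ ($j = 1 + 2 = 3$)
$T = 5$ ($T = 3 + \left(2 + 0 \cdot 4\right) 1 = 3 + \left(2 + 0\right) 1 = 3 + 2 \cdot 1 = 3 + 2 = 5$)
$q{\left(D \right)} = -2$ ($q{\left(D \right)} = -3 + \frac{D}{D} = -3 + 1 = -2$)
$T q{\left(j \right)} = 5 \left(-2\right) = -10$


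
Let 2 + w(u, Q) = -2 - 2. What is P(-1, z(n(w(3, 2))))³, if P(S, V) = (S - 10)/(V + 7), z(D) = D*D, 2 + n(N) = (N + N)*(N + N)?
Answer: -1331/8206959460211 ≈ -1.6218e-10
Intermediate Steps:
w(u, Q) = -6 (w(u, Q) = -2 + (-2 - 2) = -2 - 4 = -6)
n(N) = -2 + 4*N² (n(N) = -2 + (N + N)*(N + N) = -2 + (2*N)*(2*N) = -2 + 4*N²)
z(D) = D²
P(S, V) = (-10 + S)/(7 + V)
P(-1, z(n(w(3, 2))))³ = ((-10 - 1)/(7 + (-2 + 4*(-6)²)²))³ = (-11/(7 + (-2 + 4*36)²))³ = (-11/(7 + (-2 + 144)²))³ = (-11/(7 + 142²))³ = (-11/(7 + 20164))³ = (-11/20171)³ = -1331/8206959460211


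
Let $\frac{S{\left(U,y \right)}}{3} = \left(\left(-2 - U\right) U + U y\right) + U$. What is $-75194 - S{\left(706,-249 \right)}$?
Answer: $1949614$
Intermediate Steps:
$S{\left(U,y \right)} = 3 U + 3 U y + 3 U \left(-2 - U\right)$ ($S{\left(U,y \right)} = 3 \left(\left(\left(-2 - U\right) U + U y\right) + U\right) = 3 \left(\left(U \left(-2 - U\right) + U y\right) + U\right) = 3 \left(\left(U y + U \left(-2 - U\right)\right) + U\right) = 3 \left(U + U y + U \left(-2 - U\right)\right) = 3 U + 3 U y + 3 U \left(-2 - U\right)$)
$-75194 - S{\left(706,-249 \right)} = -75194 - 3 \cdot 706 \left(-1 - 249 - 706\right) = -75194 - 3 \cdot 706 \left(-956\right) = -75194 - -2024808 = -75194 + 2024808 = 1949614$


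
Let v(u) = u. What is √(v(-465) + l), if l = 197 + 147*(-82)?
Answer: I*√12322 ≈ 111.0*I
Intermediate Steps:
l = -11857 (l = 197 - 12054 = -11857)
√(v(-465) + l) = √(-465 - 11857) = √(-12322) = I*√12322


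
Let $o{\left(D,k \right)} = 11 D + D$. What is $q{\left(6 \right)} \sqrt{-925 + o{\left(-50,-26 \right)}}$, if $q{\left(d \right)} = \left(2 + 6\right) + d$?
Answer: $70 i \sqrt{61} \approx 546.72 i$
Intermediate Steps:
$o{\left(D,k \right)} = 12 D$
$q{\left(d \right)} = 8 + d$
$q{\left(6 \right)} \sqrt{-925 + o{\left(-50,-26 \right)}} = \left(8 + 6\right) \sqrt{-925 + 12 \left(-50\right)} = 14 \sqrt{-925 - 600} = 14 \sqrt{-1525} = 14 \cdot 5 i \sqrt{61} = 70 i \sqrt{61}$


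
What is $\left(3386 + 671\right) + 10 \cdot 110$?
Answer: $5157$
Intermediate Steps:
$\left(3386 + 671\right) + 10 \cdot 110 = 4057 + 1100 = 5157$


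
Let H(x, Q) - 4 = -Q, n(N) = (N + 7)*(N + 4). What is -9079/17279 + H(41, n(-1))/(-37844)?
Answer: -171671885/326953238 ≈ -0.52507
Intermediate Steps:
n(N) = (4 + N)*(7 + N) (n(N) = (7 + N)*(4 + N) = (4 + N)*(7 + N))
H(x, Q) = 4 - Q
-9079/17279 + H(41, n(-1))/(-37844) = -9079/17279 + (4 - (28 + (-1)² + 11*(-1)))/(-37844) = -9079*1/17279 + (4 - (28 + 1 - 11))*(-1/37844) = -9079/17279 + (4 - 1*18)*(-1/37844) = -9079/17279 + (4 - 18)*(-1/37844) = -9079/17279 - 14*(-1/37844) = -9079/17279 + 7/18922 = -171671885/326953238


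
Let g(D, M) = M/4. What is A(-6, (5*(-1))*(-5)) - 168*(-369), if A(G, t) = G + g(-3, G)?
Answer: 123969/2 ≈ 61985.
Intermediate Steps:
g(D, M) = M/4 (g(D, M) = M*(¼) = M/4)
A(G, t) = 5*G/4 (A(G, t) = G + G/4 = 5*G/4)
A(-6, (5*(-1))*(-5)) - 168*(-369) = (5/4)*(-6) - 168*(-369) = -15/2 + 61992 = 123969/2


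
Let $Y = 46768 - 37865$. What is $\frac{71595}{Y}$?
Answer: $\frac{71595}{8903} \approx 8.0417$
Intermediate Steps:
$Y = 8903$
$\frac{71595}{Y} = \frac{71595}{8903}$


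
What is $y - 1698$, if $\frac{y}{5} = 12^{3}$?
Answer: $6942$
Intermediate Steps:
$y = 8640$ ($y = 5 \cdot 12^{3} = 5 \cdot 1728 = 8640$)
$y - 1698 = 8640 - 1698 = 6942$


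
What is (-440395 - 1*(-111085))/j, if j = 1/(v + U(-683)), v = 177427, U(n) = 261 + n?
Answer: -58289516550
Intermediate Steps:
j = 1/177005 (j = 1/(177427 + (261 - 683)) = 1/(177427 - 422) = 1/177005 ≈ 5.6496e-6)
(-440395 - 1*(-111085))/j = (-440395 - 1*(-111085))/(1/177005) = (-440395 + 111085)*177005 = -329310*177005 = -58289516550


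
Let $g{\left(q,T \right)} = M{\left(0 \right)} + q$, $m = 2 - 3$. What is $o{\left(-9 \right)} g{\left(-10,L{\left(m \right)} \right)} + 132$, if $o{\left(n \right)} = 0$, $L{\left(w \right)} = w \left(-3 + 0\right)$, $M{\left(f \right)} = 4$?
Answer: $132$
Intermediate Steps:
$m = -1$ ($m = 2 - 3 = -1$)
$L{\left(w \right)} = - 3 w$ ($L{\left(w \right)} = w \left(-3\right) = - 3 w$)
$g{\left(q,T \right)} = 4 + q$
$o{\left(-9 \right)} g{\left(-10,L{\left(m \right)} \right)} + 132 = 0 \left(4 - 10\right) + 132 = 0 \left(-6\right) + 132 = 0 + 132 = 132$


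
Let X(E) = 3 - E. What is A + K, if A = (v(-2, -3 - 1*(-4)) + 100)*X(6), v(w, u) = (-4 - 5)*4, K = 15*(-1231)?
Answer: -18657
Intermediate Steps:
K = -18465
v(w, u) = -36 (v(w, u) = -9*4 = -36)
A = -192 (A = (-36 + 100)*(3 - 1*6) = 64*(3 - 6) = 64*(-3) = -192)
A + K = -192 - 18465 = -18657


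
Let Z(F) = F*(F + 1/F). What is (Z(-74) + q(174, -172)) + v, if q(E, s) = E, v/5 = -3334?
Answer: -11019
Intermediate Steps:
v = -16670 (v = 5*(-3334) = -16670)
(Z(-74) + q(174, -172)) + v = ((1 + (-74)²) + 174) - 16670 = ((1 + 5476) + 174) - 16670 = (5477 + 174) - 16670 = 5651 - 16670 = -11019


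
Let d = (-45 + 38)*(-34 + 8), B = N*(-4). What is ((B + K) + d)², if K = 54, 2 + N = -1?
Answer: 61504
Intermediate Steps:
N = -3 (N = -2 - 1 = -3)
B = 12 (B = -3*(-4) = 12)
d = 182 (d = -7*(-26) = 182)
((B + K) + d)² = ((12 + 54) + 182)² = (66 + 182)² = 248² = 61504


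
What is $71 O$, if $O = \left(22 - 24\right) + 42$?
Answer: $2840$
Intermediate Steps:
$O = 40$ ($O = -2 + 42 = 40$)
$71 O = 71 \cdot 40 = 2840$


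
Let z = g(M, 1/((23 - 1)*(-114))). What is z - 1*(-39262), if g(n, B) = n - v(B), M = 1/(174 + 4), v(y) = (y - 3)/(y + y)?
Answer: 3159456/89 ≈ 35500.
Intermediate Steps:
v(y) = (-3 + y)/(2*y) (v(y) = (-3 + y)/((2*y)) = (-3 + y)*(1/(2*y)) = (-3 + y)/(2*y))
M = 1/178 ≈ 0.0056180
g(n, B) = n - (-3 + B)/(2*B)
z = -334862/89 (z = -1/2 + 1/178 + 3/(2*((1/((23 - 1)*(-114))))) = -1/2 + 1/178 + 3/(2*((-1/114/22))) = -1/2 + 1/178 + 3/(2*(((1/22)*(-1/114)))) = -1/2 + 1/178 + 3/(2*(-1/2508)) = -1/2 + 1/178 + (3/2)*(-2508) = -1/2 + 1/178 - 3762 = -334862/89 ≈ -3762.5)
z - 1*(-39262) = -334862/89 - 1*(-39262) = -334862/89 + 39262 = 3159456/89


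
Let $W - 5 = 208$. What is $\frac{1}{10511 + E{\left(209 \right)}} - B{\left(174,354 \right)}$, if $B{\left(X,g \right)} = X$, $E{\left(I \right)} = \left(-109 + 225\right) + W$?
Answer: $- \frac{1886159}{10840} \approx -174.0$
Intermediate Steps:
$W = 213$ ($W = 5 + 208 = 213$)
$E{\left(I \right)} = 329$ ($E{\left(I \right)} = \left(-109 + 225\right) + 213 = 116 + 213 = 329$)
$\frac{1}{10511 + E{\left(209 \right)}} - B{\left(174,354 \right)} = \frac{1}{10511 + 329} - 174 = \frac{1}{10840} - 174 = - \frac{1886159}{10840}$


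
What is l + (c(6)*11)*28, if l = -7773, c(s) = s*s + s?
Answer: 5163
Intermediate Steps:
c(s) = s + s² (c(s) = s² + s = s + s²)
l + (c(6)*11)*28 = -7773 + ((6*(1 + 6))*11)*28 = -7773 + ((6*7)*11)*28 = -7773 + (42*11)*28 = -7773 + 462*28 = -7773 + 12936 = 5163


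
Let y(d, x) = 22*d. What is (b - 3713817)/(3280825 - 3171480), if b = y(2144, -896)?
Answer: -3666649/109345 ≈ -33.533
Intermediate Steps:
b = 47168 (b = 22*2144 = 47168)
(b - 3713817)/(3280825 - 3171480) = (47168 - 3713817)/(3280825 - 3171480) = -3666649/109345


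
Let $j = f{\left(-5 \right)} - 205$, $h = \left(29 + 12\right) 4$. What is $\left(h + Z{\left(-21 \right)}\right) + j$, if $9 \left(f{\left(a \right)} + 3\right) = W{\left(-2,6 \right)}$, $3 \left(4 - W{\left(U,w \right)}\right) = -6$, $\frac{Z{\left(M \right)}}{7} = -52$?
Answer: $- \frac{1222}{3} \approx -407.33$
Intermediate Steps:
$Z{\left(M \right)} = -364$ ($Z{\left(M \right)} = 7 \left(-52\right) = -364$)
$h = 164$ ($h = 41 \cdot 4 = 164$)
$W{\left(U,w \right)} = 6$ ($W{\left(U,w \right)} = 4 - -2 = 4 + 2 = 6$)
$f{\left(a \right)} = - \frac{7}{3}$ ($f{\left(a \right)} = -3 + \frac{1}{9} \cdot 6 = -3 + \frac{2}{3} = - \frac{7}{3}$)
$j = - \frac{622}{3}$ ($j = - \frac{7}{3} - 205 = - \frac{622}{3} \approx -207.33$)
$\left(h + Z{\left(-21 \right)}\right) + j = \left(164 - 364\right) - \frac{622}{3} = -200 - \frac{622}{3} = - \frac{1222}{3}$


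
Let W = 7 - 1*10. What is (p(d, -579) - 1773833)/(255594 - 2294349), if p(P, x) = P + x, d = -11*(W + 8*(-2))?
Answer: 591401/679585 ≈ 0.87024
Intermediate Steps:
W = -3 (W = 7 - 10 = -3)
d = 209 (d = -11*(-3 + 8*(-2)) = -11*(-3 - 16) = -11*(-19) = 209)
(p(d, -579) - 1773833)/(255594 - 2294349) = ((209 - 579) - 1773833)/(255594 - 2294349) = (-370 - 1773833)/(-2038755) = -1774203*(-1/2038755) = 591401/679585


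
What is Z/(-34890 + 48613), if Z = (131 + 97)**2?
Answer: 51984/13723 ≈ 3.7881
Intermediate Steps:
Z = 51984 (Z = 228**2 = 51984)
Z/(-34890 + 48613) = 51984/(-34890 + 48613) = 51984/13723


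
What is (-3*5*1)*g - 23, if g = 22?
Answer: -353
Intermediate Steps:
(-3*5*1)*g - 23 = (-3*5*1)*22 - 23 = -15*1*22 - 23 = -15*22 - 23 = -330 - 23 = -353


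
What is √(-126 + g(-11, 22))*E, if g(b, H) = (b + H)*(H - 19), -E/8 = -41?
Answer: 328*I*√93 ≈ 3163.1*I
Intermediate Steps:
E = 328 (E = -8*(-41) = 328)
g(b, H) = (-19 + H)*(H + b) (g(b, H) = (H + b)*(-19 + H) = (-19 + H)*(H + b))
√(-126 + g(-11, 22))*E = √(-126 + (22² - 19*22 - 19*(-11) + 22*(-11)))*328 = √(-126 + (484 - 418 + 209 - 242))*328 = √(-126 + 33)*328 = √(-93)*328 = (I*√93)*328 = 328*I*√93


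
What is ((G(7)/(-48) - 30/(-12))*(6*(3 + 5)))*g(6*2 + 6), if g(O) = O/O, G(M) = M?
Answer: 113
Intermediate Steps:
g(O) = 1
((G(7)/(-48) - 30/(-12))*(6*(3 + 5)))*g(6*2 + 6) = ((7/(-48) - 30/(-12))*(6*(3 + 5)))*1 = ((7*(-1/48) - 30*(-1/12))*(6*8))*1 = ((-7/48 + 5/2)*48)*1 = ((113/48)*48)*1 = 113*1 = 113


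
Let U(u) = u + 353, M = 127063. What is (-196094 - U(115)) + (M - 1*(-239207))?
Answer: 169708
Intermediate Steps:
U(u) = 353 + u
(-196094 - U(115)) + (M - 1*(-239207)) = (-196094 - (353 + 115)) + (127063 - 1*(-239207)) = (-196094 - 1*468) + (127063 + 239207) = (-196094 - 468) + 366270 = -196562 + 366270 = 169708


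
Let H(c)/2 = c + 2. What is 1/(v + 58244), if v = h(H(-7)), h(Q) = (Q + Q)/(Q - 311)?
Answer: 321/18696344 ≈ 1.7169e-5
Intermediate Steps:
H(c) = 4 + 2*c (H(c) = 2*(c + 2) = 2*(2 + c) = 4 + 2*c)
h(Q) = 2*Q/(-311 + Q) (h(Q) = (2*Q)/(-311 + Q) = 2*Q/(-311 + Q))
v = 20/321 (v = 2*(4 + 2*(-7))/(-311 + (4 + 2*(-7))) = 2*(4 - 14)/(-311 + (4 - 14)) = 2*(-10)/(-311 - 10) = 2*(-10)/(-321) = 2*(-10)*(-1/321) = 20/321 ≈ 0.062305)
1/(v + 58244) = 1/(20/321 + 58244) = 1/(18696344/321) = 321/18696344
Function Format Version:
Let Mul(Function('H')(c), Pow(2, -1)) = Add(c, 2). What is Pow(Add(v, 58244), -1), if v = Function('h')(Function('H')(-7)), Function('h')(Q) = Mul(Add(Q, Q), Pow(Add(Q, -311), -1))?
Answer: Rational(321, 18696344) ≈ 1.7169e-5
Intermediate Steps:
Function('H')(c) = Add(4, Mul(2, c)) (Function('H')(c) = Mul(2, Add(c, 2)) = Mul(2, Add(2, c)) = Add(4, Mul(2, c)))
Function('h')(Q) = Mul(2, Q, Pow(Add(-311, Q), -1)) (Function('h')(Q) = Mul(Mul(2, Q), Pow(Add(-311, Q), -1)) = Mul(2, Q, Pow(Add(-311, Q), -1)))
v = Rational(20, 321) (v = Mul(2, Add(4, Mul(2, -7)), Pow(Add(-311, Add(4, Mul(2, -7))), -1)) = Mul(2, Add(4, -14), Pow(Add(-311, Add(4, -14)), -1)) = Mul(2, -10, Pow(Add(-311, -10), -1)) = Mul(2, -10, Pow(-321, -1)) = Mul(2, -10, Rational(-1, 321)) = Rational(20, 321) ≈ 0.062305)
Pow(Add(v, 58244), -1) = Pow(Add(Rational(20, 321), 58244), -1) = Pow(Rational(18696344, 321), -1) = Rational(321, 18696344)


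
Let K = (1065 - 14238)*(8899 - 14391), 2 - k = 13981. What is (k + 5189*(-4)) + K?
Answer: 72311381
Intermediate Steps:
k = -13979 (k = 2 - 1*13981 = 2 - 13981 = -13979)
K = 72346116 (K = -13173*(-5492) = 72346116)
(k + 5189*(-4)) + K = (-13979 + 5189*(-4)) + 72346116 = (-13979 - 20756) + 72346116 = -34735 + 72346116 = 72311381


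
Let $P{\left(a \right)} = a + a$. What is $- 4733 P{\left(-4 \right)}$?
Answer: $37864$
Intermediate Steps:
$P{\left(a \right)} = 2 a$
$- 4733 P{\left(-4 \right)} = - 4733 \cdot 2 \left(-4\right) = \left(-4733\right) \left(-8\right) = 37864$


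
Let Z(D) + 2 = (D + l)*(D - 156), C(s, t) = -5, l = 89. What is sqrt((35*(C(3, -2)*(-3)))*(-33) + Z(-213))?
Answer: sqrt(28429) ≈ 168.61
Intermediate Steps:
Z(D) = -2 + (-156 + D)*(89 + D) (Z(D) = -2 + (D + 89)*(D - 156) = -2 + (89 + D)*(-156 + D) = -2 + (-156 + D)*(89 + D))
sqrt((35*(C(3, -2)*(-3)))*(-33) + Z(-213)) = sqrt((35*(-5*(-3)))*(-33) + (-13886 + (-213)**2 - 67*(-213))) = sqrt((35*15)*(-33) + (-13886 + 45369 + 14271)) = sqrt(525*(-33) + 45754) = sqrt(-17325 + 45754) = sqrt(28429)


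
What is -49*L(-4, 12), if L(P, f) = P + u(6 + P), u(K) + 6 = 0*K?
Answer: 490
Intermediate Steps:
u(K) = -6 (u(K) = -6 + 0*K = -6 + 0 = -6)
L(P, f) = -6 + P (L(P, f) = P - 6 = -6 + P)
-49*L(-4, 12) = -49*(-6 - 4) = -49*(-10) = 490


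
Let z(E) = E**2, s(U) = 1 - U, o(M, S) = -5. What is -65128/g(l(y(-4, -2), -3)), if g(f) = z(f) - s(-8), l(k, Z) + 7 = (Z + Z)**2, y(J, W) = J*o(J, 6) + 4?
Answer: -8141/104 ≈ -78.279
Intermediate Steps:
y(J, W) = 4 - 5*J (y(J, W) = J*(-5) + 4 = -5*J + 4 = 4 - 5*J)
l(k, Z) = -7 + 4*Z**2 (l(k, Z) = -7 + (Z + Z)**2 = -7 + (2*Z)**2 = -7 + 4*Z**2)
g(f) = -9 + f**2 (g(f) = f**2 - (1 - 1*(-8)) = f**2 - (1 + 8) = f**2 - 1*9 = f**2 - 9 = -9 + f**2)
-65128/g(l(y(-4, -2), -3)) = -65128/(-9 + (-7 + 4*(-3)**2)**2) = -65128/(-9 + (-7 + 4*9)**2) = -65128/(-9 + (-7 + 36)**2) = -65128/(-9 + 29**2) = -65128/(-9 + 841) = -65128/832 = -65128*1/832 = -8141/104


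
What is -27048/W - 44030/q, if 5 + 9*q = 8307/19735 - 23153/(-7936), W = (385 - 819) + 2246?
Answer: 3123622147230326/13098544981 ≈ 2.3847e+5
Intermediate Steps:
W = 1812 (W = -434 + 2246 = 1812)
q = -86745331/469850880 (q = -5/9 + (8307/19735 - 23153/(-7936))/9 = -5/9 + (8307*(1/19735) - 23153*(-1/7936))/9 = -5/9 + (8307/19735 + 23153/7936)/9 = -5/9 + (⅑)*(522848807/156616960) = -5/9 + 522848807/1409552640 = -86745331/469850880 ≈ -0.18462)
-27048/W - 44030/q = -27048/1812 - 44030/(-86745331/469850880) = -27048*1/1812 - 44030*(-469850880/86745331) = -2254/151 + 20687534246400/86745331 = 3123622147230326/13098544981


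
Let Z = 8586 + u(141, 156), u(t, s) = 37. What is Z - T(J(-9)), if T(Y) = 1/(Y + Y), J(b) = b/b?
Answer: 17245/2 ≈ 8622.5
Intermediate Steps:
J(b) = 1
Z = 8623 (Z = 8586 + 37 = 8623)
T(Y) = 1/(2*Y)
Z - T(J(-9)) = 8623 - 1/(2*1) = 8623 - 1/2 = 8623 - 1*½ = 8623 - ½ = 17245/2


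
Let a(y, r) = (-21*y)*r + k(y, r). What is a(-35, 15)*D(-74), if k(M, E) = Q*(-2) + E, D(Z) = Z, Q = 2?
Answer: -816664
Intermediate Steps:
k(M, E) = -4 + E (k(M, E) = 2*(-2) + E = -4 + E)
a(y, r) = -4 + r - 21*r*y (a(y, r) = (-21*y)*r + (-4 + r) = -21*r*y + (-4 + r) = -4 + r - 21*r*y)
a(-35, 15)*D(-74) = (-4 + 15 - 21*15*(-35))*(-74) = (-4 + 15 + 11025)*(-74) = 11036*(-74) = -816664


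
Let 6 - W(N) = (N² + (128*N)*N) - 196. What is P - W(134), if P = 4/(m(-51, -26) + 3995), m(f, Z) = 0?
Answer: 9252907394/3995 ≈ 2.3161e+6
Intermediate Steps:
W(N) = 202 - 129*N² (W(N) = 6 - ((N² + (128*N)*N) - 196) = 6 - ((N² + 128*N²) - 196) = 6 - (129*N² - 196) = 6 - (-196 + 129*N²) = 6 + (196 - 129*N²) = 202 - 129*N²)
P = 4/3995 (P = 4/(0 + 3995) = 4/3995 ≈ 0.0010013)
P - W(134) = 4/3995 - (202 - 129*134²) = 4/3995 - (202 - 129*17956) = 4/3995 - (202 - 2316324) = 4/3995 - 1*(-2316122) = 4/3995 + 2316122 = 9252907394/3995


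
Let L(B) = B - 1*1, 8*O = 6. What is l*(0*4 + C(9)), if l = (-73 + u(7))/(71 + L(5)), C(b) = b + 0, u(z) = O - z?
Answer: -951/100 ≈ -9.5100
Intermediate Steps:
O = ¾ (O = (⅛)*6 = ¾ ≈ 0.75000)
u(z) = ¾ - z
C(b) = b
L(B) = -1 + B (L(B) = B - 1 = -1 + B)
l = -317/300 (l = (-73 + (¾ - 1*7))/(71 + (-1 + 5)) = (-73 + (¾ - 7))/(71 + 4) = (-73 - 25/4)/75 = -317/4*1/75 = -317/300 ≈ -1.0567)
l*(0*4 + C(9)) = -317*(0*4 + 9)/300 = -317*(0 + 9)/300 = -317/300*9 = -951/100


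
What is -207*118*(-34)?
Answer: 830484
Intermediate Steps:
-207*118*(-34) = -24426*(-34) = -1*(-830484) = 830484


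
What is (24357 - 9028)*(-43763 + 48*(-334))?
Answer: -916597555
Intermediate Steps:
(24357 - 9028)*(-43763 + 48*(-334)) = 15329*(-43763 - 16032) = 15329*(-59795) = -916597555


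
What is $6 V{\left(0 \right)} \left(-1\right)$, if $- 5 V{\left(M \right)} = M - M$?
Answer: $0$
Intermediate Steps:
$V{\left(M \right)} = 0$ ($V{\left(M \right)} = - \frac{M - M}{5} = \left(- \frac{1}{5}\right) 0 = 0$)
$6 V{\left(0 \right)} \left(-1\right) = 6 \cdot 0 \left(-1\right) = 0 \left(-1\right) = 0$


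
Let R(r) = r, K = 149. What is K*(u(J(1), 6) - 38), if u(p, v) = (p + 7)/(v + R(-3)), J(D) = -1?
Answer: -5364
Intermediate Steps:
u(p, v) = (7 + p)/(-3 + v) (u(p, v) = (p + 7)/(v - 3) = (7 + p)/(-3 + v))
K*(u(J(1), 6) - 38) = 149*((7 - 1)/(-3 + 6) - 38) = 149*(6/3 - 38) = 149*((1/3)*6 - 38) = 149*(2 - 38) = 149*(-36) = -5364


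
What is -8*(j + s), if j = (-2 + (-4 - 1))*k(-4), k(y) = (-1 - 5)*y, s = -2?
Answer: 1360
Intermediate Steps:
k(y) = -6*y
j = -168 (j = (-2 + (-4 - 1))*(-6*(-4)) = (-2 - 5)*24 = -7*24 = -168)
-8*(j + s) = -8*(-168 - 2) = -8*(-170) = 1360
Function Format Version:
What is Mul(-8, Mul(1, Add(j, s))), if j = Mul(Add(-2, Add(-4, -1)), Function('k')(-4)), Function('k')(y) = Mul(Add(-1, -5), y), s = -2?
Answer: 1360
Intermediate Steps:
Function('k')(y) = Mul(-6, y)
j = -168 (j = Mul(Add(-2, Add(-4, -1)), Mul(-6, -4)) = Mul(Add(-2, -5), 24) = Mul(-7, 24) = -168)
Mul(-8, Mul(1, Add(j, s))) = Mul(-8, Mul(1, Add(-168, -2))) = Mul(-8, Mul(1, -170)) = Mul(-8, -170) = 1360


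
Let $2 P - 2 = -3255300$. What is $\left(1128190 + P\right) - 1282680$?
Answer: $-1782139$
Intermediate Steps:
$P = -1627649$ ($P = 1 + \frac{1}{2} \left(-3255300\right) = 1 - 1627650 = -1627649$)
$\left(1128190 + P\right) - 1282680 = \left(1128190 - 1627649\right) - 1282680 = -499459 - 1282680 = -1782139$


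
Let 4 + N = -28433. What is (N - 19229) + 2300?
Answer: -45366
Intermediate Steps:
N = -28437 (N = -4 - 28433 = -28437)
(N - 19229) + 2300 = (-28437 - 19229) + 2300 = -47666 + 2300 = -45366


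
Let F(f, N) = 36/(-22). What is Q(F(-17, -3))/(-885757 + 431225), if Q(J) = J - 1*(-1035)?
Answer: -11367/4999852 ≈ -0.0022735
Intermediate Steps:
F(f, N) = -18/11 (F(f, N) = 36*(-1/22) = -18/11)
Q(J) = 1035 + J (Q(J) = J + 1035 = 1035 + J)
Q(F(-17, -3))/(-885757 + 431225) = (1035 - 18/11)/(-885757 + 431225) = (11367/11)/(-454532) = (11367/11)*(-1/454532) = -11367/4999852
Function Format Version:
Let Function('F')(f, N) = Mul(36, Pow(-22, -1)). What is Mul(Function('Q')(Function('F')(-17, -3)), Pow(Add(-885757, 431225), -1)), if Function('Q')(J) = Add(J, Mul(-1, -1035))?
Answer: Rational(-11367, 4999852) ≈ -0.0022735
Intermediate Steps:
Function('F')(f, N) = Rational(-18, 11) (Function('F')(f, N) = Mul(36, Rational(-1, 22)) = Rational(-18, 11))
Function('Q')(J) = Add(1035, J) (Function('Q')(J) = Add(J, 1035) = Add(1035, J))
Mul(Function('Q')(Function('F')(-17, -3)), Pow(Add(-885757, 431225), -1)) = Mul(Add(1035, Rational(-18, 11)), Pow(Add(-885757, 431225), -1)) = Mul(Rational(11367, 11), Pow(-454532, -1)) = Mul(Rational(11367, 11), Rational(-1, 454532)) = Rational(-11367, 4999852)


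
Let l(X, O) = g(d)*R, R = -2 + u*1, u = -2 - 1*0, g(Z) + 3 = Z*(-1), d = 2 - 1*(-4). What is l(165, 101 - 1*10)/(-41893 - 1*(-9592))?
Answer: -4/3589 ≈ -0.0011145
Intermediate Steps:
d = 6 (d = 2 + 4 = 6)
g(Z) = -3 - Z (g(Z) = -3 + Z*(-1) = -3 - Z)
u = -2 (u = -2 + 0 = -2)
R = -4 (R = -2 - 2*1 = -2 - 2 = -4)
l(X, O) = 36 (l(X, O) = (-3 - 1*6)*(-4) = (-3 - 6)*(-4) = -9*(-4) = 36)
l(165, 101 - 1*10)/(-41893 - 1*(-9592)) = 36/(-41893 - 1*(-9592)) = 36/(-41893 + 9592) = 36/(-32301) = 36*(-1/32301) = -4/3589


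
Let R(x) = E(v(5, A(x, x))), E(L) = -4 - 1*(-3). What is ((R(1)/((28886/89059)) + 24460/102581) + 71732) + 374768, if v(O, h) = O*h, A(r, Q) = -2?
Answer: 1323040173809281/2963154766 ≈ 4.4650e+5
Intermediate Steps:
E(L) = -1 (E(L) = -4 + 3 = -1)
R(x) = -1
((R(1)/((28886/89059)) + 24460/102581) + 71732) + 374768 = ((-1/(28886/89059) + 24460/102581) + 71732) + 374768 = ((-1/(28886*(1/89059)) + 24460*(1/102581)) + 71732) + 374768 = ((-1/28886/89059 + 24460/102581) + 71732) + 374768 = ((-1*89059/28886 + 24460/102581) + 71732) + 374768 = ((-89059/28886 + 24460/102581) + 71732) + 374768 = (-8429209719/2963154766 + 71732) + 374768 = 212544588464993/2963154766 + 374768 = 1323040173809281/2963154766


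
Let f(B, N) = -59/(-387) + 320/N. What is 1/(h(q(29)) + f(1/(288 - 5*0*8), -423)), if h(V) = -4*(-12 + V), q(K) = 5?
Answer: 18189/498305 ≈ 0.036502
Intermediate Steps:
f(B, N) = 59/387 + 320/N (f(B, N) = -59*(-1/387) + 320/N = 59/387 + 320/N)
h(V) = 48 - 4*V
1/(h(q(29)) + f(1/(288 - 5*0*8), -423)) = 1/((48 - 4*5) + (59/387 + 320/(-423))) = 1/((48 - 20) + (59/387 + 320*(-1/423))) = 1/(28 + (59/387 - 320/423)) = 1/(28 - 10987/18189) = 1/(498305/18189) = 18189/498305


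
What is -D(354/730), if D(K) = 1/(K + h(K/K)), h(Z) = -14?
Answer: 365/4933 ≈ 0.073992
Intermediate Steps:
D(K) = 1/(-14 + K) (D(K) = 1/(K - 14) = 1/(-14 + K))
-D(354/730) = -1/(-14 + 354/730) = -1/(-14 + 354*(1/730)) = -1/(-14 + 177/365) = -1/(-4933/365) = -1*(-365/4933) = 365/4933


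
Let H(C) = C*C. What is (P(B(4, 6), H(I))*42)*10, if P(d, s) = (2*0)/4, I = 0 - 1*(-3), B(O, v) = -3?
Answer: 0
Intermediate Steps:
I = 3 (I = 0 + 3 = 3)
H(C) = C**2
P(d, s) = 0 (P(d, s) = 0*(1/4) = 0)
(P(B(4, 6), H(I))*42)*10 = (0*42)*10 = 0*10 = 0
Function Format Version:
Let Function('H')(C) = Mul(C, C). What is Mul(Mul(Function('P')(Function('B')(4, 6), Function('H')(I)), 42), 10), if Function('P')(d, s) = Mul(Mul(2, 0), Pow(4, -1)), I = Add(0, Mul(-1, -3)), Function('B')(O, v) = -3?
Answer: 0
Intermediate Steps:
I = 3 (I = Add(0, 3) = 3)
Function('H')(C) = Pow(C, 2)
Function('P')(d, s) = 0 (Function('P')(d, s) = Mul(0, Rational(1, 4)) = 0)
Mul(Mul(Function('P')(Function('B')(4, 6), Function('H')(I)), 42), 10) = Mul(Mul(0, 42), 10) = Mul(0, 10) = 0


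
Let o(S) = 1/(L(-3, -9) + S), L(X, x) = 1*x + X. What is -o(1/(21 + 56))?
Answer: 77/923 ≈ 0.083424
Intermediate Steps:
L(X, x) = X + x (L(X, x) = x + X = X + x)
o(S) = 1/(-12 + S) (o(S) = 1/((-3 - 9) + S) = 1/(-12 + S))
-o(1/(21 + 56)) = -1/(-12 + 1/(21 + 56)) = -1/(-12 + 1/77) = -1/(-923/77) = -1*(-77/923) = 77/923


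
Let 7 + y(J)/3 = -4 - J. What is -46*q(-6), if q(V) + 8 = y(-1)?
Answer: 1748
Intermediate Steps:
y(J) = -33 - 3*J (y(J) = -21 + 3*(-4 - J) = -21 + (-12 - 3*J) = -33 - 3*J)
q(V) = -38 (q(V) = -8 + (-33 - 3*(-1)) = -8 + (-33 + 3) = -8 - 30 = -38)
-46*q(-6) = -46*(-38) = 1748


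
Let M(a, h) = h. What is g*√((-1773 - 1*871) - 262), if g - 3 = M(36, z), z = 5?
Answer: 8*I*√2906 ≈ 431.26*I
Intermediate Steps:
g = 8 (g = 3 + 5 = 8)
g*√((-1773 - 1*871) - 262) = 8*√((-1773 - 1*871) - 262) = 8*√((-1773 - 871) - 262) = 8*√(-2644 - 262) = 8*√(-2906) = 8*(I*√2906) = 8*I*√2906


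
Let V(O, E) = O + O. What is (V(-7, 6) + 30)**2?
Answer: 256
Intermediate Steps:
V(O, E) = 2*O
(V(-7, 6) + 30)**2 = (2*(-7) + 30)**2 = (-14 + 30)**2 = 16**2 = 256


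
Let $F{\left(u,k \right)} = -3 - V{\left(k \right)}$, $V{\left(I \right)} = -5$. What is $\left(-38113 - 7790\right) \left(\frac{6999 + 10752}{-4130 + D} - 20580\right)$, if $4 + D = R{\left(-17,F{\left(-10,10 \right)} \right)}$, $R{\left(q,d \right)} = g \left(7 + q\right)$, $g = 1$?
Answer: $\frac{3915584242713}{4144} \approx 9.4488 \cdot 10^{8}$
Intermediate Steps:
$F{\left(u,k \right)} = 2$ ($F{\left(u,k \right)} = -3 - -5 = -3 + 5 = 2$)
$R{\left(q,d \right)} = 7 + q$ ($R{\left(q,d \right)} = 1 \left(7 + q\right) = 7 + q$)
$D = -14$ ($D = -4 + \left(7 - 17\right) = -4 - 10 = -14$)
$\left(-38113 - 7790\right) \left(\frac{6999 + 10752}{-4130 + D} - 20580\right) = \left(-38113 - 7790\right) \left(\frac{6999 + 10752}{-4130 - 14} - 20580\right) = - 45903 \left(\frac{17751}{-4144} - 20580\right) = - 45903 \left(17751 \left(- \frac{1}{4144}\right) - 20580\right) = - 45903 \left(- \frac{17751}{4144} - 20580\right) = \left(-45903\right) \left(- \frac{85301271}{4144}\right) = \frac{3915584242713}{4144}$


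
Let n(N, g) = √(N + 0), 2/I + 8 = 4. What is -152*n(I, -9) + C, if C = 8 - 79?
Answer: -71 - 76*I*√2 ≈ -71.0 - 107.48*I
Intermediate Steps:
I = -½ (I = 2/(-8 + 4) = 2/(-4) = 2*(-¼) = -½ ≈ -0.50000)
n(N, g) = √N
C = -71
-152*n(I, -9) + C = -76*I*√2 - 71 = -71 - 76*I*√2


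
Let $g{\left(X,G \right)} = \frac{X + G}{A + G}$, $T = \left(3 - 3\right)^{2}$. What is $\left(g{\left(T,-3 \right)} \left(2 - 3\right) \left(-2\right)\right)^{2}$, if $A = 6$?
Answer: $4$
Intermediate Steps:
$T = 0$ ($T = 0^{2} = 0$)
$g{\left(X,G \right)} = \frac{G + X}{6 + G}$ ($g{\left(X,G \right)} = \frac{X + G}{6 + G} = \frac{G + X}{6 + G}$)
$\left(g{\left(T,-3 \right)} \left(2 - 3\right) \left(-2\right)\right)^{2} = \left(\frac{-3 + 0}{6 - 3} \left(2 - 3\right) \left(-2\right)\right)^{2} = \left(\frac{1}{3} \left(-3\right) \left(\left(-1\right) \left(-2\right)\right)\right)^{2} = \left(\frac{1}{3} \left(-3\right) 2\right)^{2} = \left(\left(-1\right) 2\right)^{2} = \left(-2\right)^{2} = 4$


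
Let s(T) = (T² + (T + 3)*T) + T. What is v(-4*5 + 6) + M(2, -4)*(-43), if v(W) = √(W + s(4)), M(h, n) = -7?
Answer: 301 + √34 ≈ 306.83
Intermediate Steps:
s(T) = T + T² + T*(3 + T) (s(T) = (T² + (3 + T)*T) + T = (T² + T*(3 + T)) + T = T + T² + T*(3 + T))
v(W) = √(48 + W) (v(W) = √(W + 2*4*(2 + 4)) = √(W + 2*4*6) = √(W + 48) = √(48 + W))
v(-4*5 + 6) + M(2, -4)*(-43) = √(48 + (-4*5 + 6)) - 7*(-43) = √(48 + (-20 + 6)) + 301 = √(48 - 14) + 301 = √34 + 301 = 301 + √34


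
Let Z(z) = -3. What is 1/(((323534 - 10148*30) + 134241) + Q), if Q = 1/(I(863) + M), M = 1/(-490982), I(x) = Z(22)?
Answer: 1472947/225853837263 ≈ 6.5217e-6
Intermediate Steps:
I(x) = -3
M = -1/490982 ≈ -2.0367e-6
Q = -490982/1472947 (Q = 1/(-3 - 1/490982) = 1/(-1472947/490982) = -490982/1472947 ≈ -0.33333)
1/(((323534 - 10148*30) + 134241) + Q) = 1/(((323534 - 10148*30) + 134241) - 490982/1472947) = 1/(((323534 - 304440) + 134241) - 490982/1472947) = 1/((19094 + 134241) - 490982/1472947) = 1/(153335 - 490982/1472947) = 1/(225853837263/1472947) = 1472947/225853837263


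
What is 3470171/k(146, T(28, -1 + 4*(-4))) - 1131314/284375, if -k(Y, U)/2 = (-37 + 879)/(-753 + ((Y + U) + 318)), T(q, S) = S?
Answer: 150984018786737/239443750 ≈ 6.3056e+5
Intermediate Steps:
k(Y, U) = -1684/(-435 + U + Y) (k(Y, U) = -2*(-37 + 879)/(-753 + ((Y + U) + 318)) = -1684/(-753 + ((U + Y) + 318)) = -1684/(-753 + (318 + U + Y)) = -1684/(-435 + U + Y))
3470171/k(146, T(28, -1 + 4*(-4))) - 1131314/284375 = 3470171/((-1684/(-435 + (-1 + 4*(-4)) + 146))) - 1131314/284375 = 3470171/((-1684/(-435 + (-1 - 16) + 146))) - 1131314*1/284375 = 3470171/((-1684/(-435 - 17 + 146))) - 1131314/284375 = 3470171/((-1684/(-306))) - 1131314/284375 = 3470171/((-1684*(-1/306))) - 1131314/284375 = 3470171/(842/153) - 1131314/284375 = 3470171*(153/842) - 1131314/284375 = 530936163/842 - 1131314/284375 = 150984018786737/239443750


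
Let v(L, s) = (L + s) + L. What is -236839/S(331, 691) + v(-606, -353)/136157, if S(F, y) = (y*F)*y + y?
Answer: -279590689353/21519192035614 ≈ -0.012993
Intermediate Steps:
v(L, s) = s + 2*L
S(F, y) = y + F*y² (S(F, y) = (F*y)*y + y = F*y² + y = y + F*y²)
-236839/S(331, 691) + v(-606, -353)/136157 = -236839*1/(691*(1 + 331*691)) + (-353 + 2*(-606))/136157 = -236839*1/(691*(1 + 228721)) + (-353 - 1212)*(1/136157) = -236839/(691*228722) - 1565*1/136157 = -236839/158046902 - 1565/136157 = -279590689353/21519192035614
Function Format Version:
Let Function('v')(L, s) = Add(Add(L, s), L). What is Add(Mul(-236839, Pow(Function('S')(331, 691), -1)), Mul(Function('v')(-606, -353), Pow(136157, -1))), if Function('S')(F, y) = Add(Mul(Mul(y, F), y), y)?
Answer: Rational(-279590689353, 21519192035614) ≈ -0.012993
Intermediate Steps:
Function('v')(L, s) = Add(s, Mul(2, L))
Function('S')(F, y) = Add(y, Mul(F, Pow(y, 2))) (Function('S')(F, y) = Add(Mul(Mul(F, y), y), y) = Add(Mul(F, Pow(y, 2)), y) = Add(y, Mul(F, Pow(y, 2))))
Add(Mul(-236839, Pow(Function('S')(331, 691), -1)), Mul(Function('v')(-606, -353), Pow(136157, -1))) = Add(Mul(-236839, Pow(Mul(691, Add(1, Mul(331, 691))), -1)), Mul(Add(-353, Mul(2, -606)), Pow(136157, -1))) = Add(Mul(-236839, Pow(Mul(691, Add(1, 228721)), -1)), Mul(Add(-353, -1212), Rational(1, 136157))) = Add(Mul(-236839, Pow(Mul(691, 228722), -1)), Mul(-1565, Rational(1, 136157))) = Add(Mul(-236839, Pow(158046902, -1)), Rational(-1565, 136157)) = Add(Mul(-236839, Rational(1, 158046902)), Rational(-1565, 136157)) = Add(Rational(-236839, 158046902), Rational(-1565, 136157)) = Rational(-279590689353, 21519192035614)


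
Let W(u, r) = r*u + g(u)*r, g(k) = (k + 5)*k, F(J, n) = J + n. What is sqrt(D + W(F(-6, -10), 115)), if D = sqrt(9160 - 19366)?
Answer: sqrt(18400 + 27*I*sqrt(14)) ≈ 135.65 + 0.3724*I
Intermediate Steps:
g(k) = k*(5 + k) (g(k) = (5 + k)*k = k*(5 + k))
D = 27*I*sqrt(14) (D = sqrt(-10206) = 27*I*sqrt(14) ≈ 101.02*I)
W(u, r) = r*u + r*u*(5 + u) (W(u, r) = r*u + (u*(5 + u))*r = r*u + r*u*(5 + u))
sqrt(D + W(F(-6, -10), 115)) = sqrt(27*I*sqrt(14) + 115*(-6 - 10)*(6 + (-6 - 10))) = sqrt(27*I*sqrt(14) + 115*(-16)*(6 - 16)) = sqrt(27*I*sqrt(14) + 115*(-16)*(-10)) = sqrt(27*I*sqrt(14) + 18400) = sqrt(18400 + 27*I*sqrt(14))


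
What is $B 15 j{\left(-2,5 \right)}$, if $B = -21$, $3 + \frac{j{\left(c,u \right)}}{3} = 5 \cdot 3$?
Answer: $-11340$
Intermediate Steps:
$j{\left(c,u \right)} = 36$ ($j{\left(c,u \right)} = -9 + 3 \cdot 5 \cdot 3 = -9 + 3 \cdot 15 = -9 + 45 = 36$)
$B 15 j{\left(-2,5 \right)} = \left(-21\right) 15 \cdot 36 = \left(-315\right) 36 = -11340$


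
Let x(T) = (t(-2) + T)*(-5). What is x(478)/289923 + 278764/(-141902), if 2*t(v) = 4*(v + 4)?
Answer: -168386056/85354053 ≈ -1.9728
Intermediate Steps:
t(v) = 8 + 2*v (t(v) = (4*(v + 4))/2 = (4*(4 + v))/2 = (16 + 4*v)/2 = 8 + 2*v)
x(T) = -20 - 5*T (x(T) = ((8 + 2*(-2)) + T)*(-5) = ((8 - 4) + T)*(-5) = (4 + T)*(-5) = -20 - 5*T)
x(478)/289923 + 278764/(-141902) = (-20 - 5*478)/289923 + 278764/(-141902) = (-20 - 2390)*(1/289923) + 278764*(-1/141902) = -2410*1/289923 - 139382/70951 = -10/1203 - 139382/70951 = -168386056/85354053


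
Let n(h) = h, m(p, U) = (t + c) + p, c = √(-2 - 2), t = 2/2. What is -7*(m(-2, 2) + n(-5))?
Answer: 42 - 14*I ≈ 42.0 - 14.0*I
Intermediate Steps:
t = 1 (t = 2*(½) = 1)
c = 2*I (c = √(-4) = 2*I ≈ 2.0*I)
m(p, U) = 1 + p + 2*I (m(p, U) = (1 + 2*I) + p = 1 + p + 2*I)
-7*(m(-2, 2) + n(-5)) = -7*((1 - 2 + 2*I) - 5) = -7*((-1 + 2*I) - 5) = -7*(-6 + 2*I) = 42 - 14*I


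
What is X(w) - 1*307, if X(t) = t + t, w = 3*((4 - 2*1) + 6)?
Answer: -259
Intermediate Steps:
w = 24 (w = 3*((4 - 2) + 6) = 3*(2 + 6) = 3*8 = 24)
X(t) = 2*t
X(w) - 1*307 = 2*24 - 1*307 = 48 - 307 = -259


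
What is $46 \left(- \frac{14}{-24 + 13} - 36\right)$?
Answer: $- \frac{17572}{11} \approx -1597.5$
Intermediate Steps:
$46 \left(- \frac{14}{-24 + 13} - 36\right) = 46 \left(- \frac{14}{-11} - 36\right) = 46 \left(\left(-14\right) \left(- \frac{1}{11}\right) - 36\right) = 46 \left(\frac{14}{11} - 36\right) = 46 \left(- \frac{382}{11}\right) = - \frac{17572}{11}$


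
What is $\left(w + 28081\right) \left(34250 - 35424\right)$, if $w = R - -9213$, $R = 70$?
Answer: $-43865336$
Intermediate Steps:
$w = 9283$ ($w = 70 - -9213 = 70 + 9213 = 9283$)
$\left(w + 28081\right) \left(34250 - 35424\right) = \left(9283 + 28081\right) \left(34250 - 35424\right) = 37364 \left(-1174\right) = -43865336$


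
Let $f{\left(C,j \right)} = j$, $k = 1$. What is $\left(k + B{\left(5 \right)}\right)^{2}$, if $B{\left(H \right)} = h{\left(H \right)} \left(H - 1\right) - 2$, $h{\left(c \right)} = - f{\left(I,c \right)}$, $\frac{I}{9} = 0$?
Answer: $441$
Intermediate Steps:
$I = 0$ ($I = 9 \cdot 0 = 0$)
$h{\left(c \right)} = - c$
$B{\left(H \right)} = -2 - H \left(-1 + H\right)$ ($B{\left(H \right)} = - H \left(H - 1\right) - 2 = - H \left(-1 + H\right) - 2 = -2 - H \left(-1 + H\right)$)
$\left(k + B{\left(5 \right)}\right)^{2} = \left(1 - 22\right)^{2} = \left(-21\right)^{2} = 441$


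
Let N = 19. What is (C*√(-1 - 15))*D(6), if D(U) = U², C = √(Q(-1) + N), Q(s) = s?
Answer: 432*I*√2 ≈ 610.94*I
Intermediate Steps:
C = 3*√2 (C = √(-1 + 19) = √18 = 3*√2 ≈ 4.2426)
(C*√(-1 - 15))*D(6) = ((3*√2)*√(-1 - 15))*6² = ((3*√2)*√(-16))*36 = ((3*√2)*(4*I))*36 = (12*I*√2)*36 = 432*I*√2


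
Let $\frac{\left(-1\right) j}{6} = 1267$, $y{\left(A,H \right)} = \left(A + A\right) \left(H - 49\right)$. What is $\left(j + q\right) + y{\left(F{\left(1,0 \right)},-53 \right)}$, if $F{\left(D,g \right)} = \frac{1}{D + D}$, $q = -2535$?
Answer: $-10239$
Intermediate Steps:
$F{\left(D,g \right)} = \frac{1}{2 D}$
$y{\left(A,H \right)} = 2 A \left(-49 + H\right)$
$j = -7602$ ($j = \left(-6\right) 1267 = -7602$)
$\left(j + q\right) + y{\left(F{\left(1,0 \right)},-53 \right)} = \left(-7602 - 2535\right) + 2 \frac{1}{2 \cdot 1} \left(-49 - 53\right) = -10137 + 2 \cdot \frac{1}{2} \cdot 1 \left(-102\right) = -10137 + 2 \cdot \frac{1}{2} \left(-102\right) = -10137 - 102 = -10239$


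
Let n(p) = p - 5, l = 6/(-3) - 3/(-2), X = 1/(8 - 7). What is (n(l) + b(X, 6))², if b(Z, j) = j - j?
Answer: 121/4 ≈ 30.250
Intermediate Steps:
X = 1 (X = 1/1 = 1)
l = -½ (l = 6*(-⅓) - 3*(-½) = -2 + 3/2 = -½ ≈ -0.50000)
b(Z, j) = 0
n(p) = -5 + p
(n(l) + b(X, 6))² = ((-5 - ½) + 0)² = (-11/2 + 0)² = (-11/2)² = 121/4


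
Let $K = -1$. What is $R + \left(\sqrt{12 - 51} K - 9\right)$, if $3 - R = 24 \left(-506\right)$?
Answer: $12138 - i \sqrt{39} \approx 12138.0 - 6.245 i$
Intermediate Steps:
$R = 12147$ ($R = 3 - 24 \left(-506\right) = 3 - -12144 = 3 + 12144 = 12147$)
$R + \left(\sqrt{12 - 51} K - 9\right) = 12147 - \left(9 - \sqrt{12 - 51} \left(-1\right)\right) = 12147 - \left(9 - \sqrt{-39} \left(-1\right)\right) = 12147 - \left(9 - i \sqrt{39} \left(-1\right)\right) = 12147 - \left(9 + i \sqrt{39}\right) = 12138 - i \sqrt{39}$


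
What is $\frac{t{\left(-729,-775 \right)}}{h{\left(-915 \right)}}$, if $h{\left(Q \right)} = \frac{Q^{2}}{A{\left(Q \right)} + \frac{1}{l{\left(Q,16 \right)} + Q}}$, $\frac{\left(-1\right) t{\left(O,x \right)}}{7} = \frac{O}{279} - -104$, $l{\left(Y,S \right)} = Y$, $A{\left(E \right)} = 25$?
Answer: $- \frac{1006523749}{47495774250} \approx -0.021192$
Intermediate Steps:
$t{\left(O,x \right)} = -728 - \frac{7 O}{279}$ ($t{\left(O,x \right)} = - 7 \left(\frac{O}{279} - -104\right) = - 7 \left(O \frac{1}{279} + 104\right) = - 7 \left(\frac{O}{279} + 104\right) = - 7 \left(104 + \frac{O}{279}\right) = -728 - \frac{7 O}{279}$)
$h{\left(Q \right)} = \frac{Q^{2}}{25 + \frac{1}{2 Q}}$ ($h{\left(Q \right)} = \frac{Q^{2}}{25 + \frac{1}{Q + Q}} = \frac{Q^{2}}{25 + \frac{1}{2 Q}}$)
$\frac{t{\left(-729,-775 \right)}}{h{\left(-915 \right)}} = \frac{-728 - - \frac{567}{31}}{2 \left(-915\right)^{3} \frac{1}{1 + 50 \left(-915\right)}} = \frac{-728 + \frac{567}{31}}{2 \left(-766060875\right) \frac{1}{1 - 45750}} = - \frac{22001}{31 \cdot 2 \left(-766060875\right) \frac{1}{-45749}} = - \frac{22001}{31 \cdot 2 \left(-766060875\right) \left(- \frac{1}{45749}\right)} = - \frac{22001}{31 \cdot \frac{1532121750}{45749}} = \left(- \frac{22001}{31}\right) \frac{45749}{1532121750} = - \frac{1006523749}{47495774250}$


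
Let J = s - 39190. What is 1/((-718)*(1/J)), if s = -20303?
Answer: 59493/718 ≈ 82.859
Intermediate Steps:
J = -59493 (J = -20303 - 39190 = -59493)
1/((-718)*(1/J)) = 1/((-718)*(1/(-59493))) = -1/(718*(-1/59493)) = -1/718*(-59493) = 59493/718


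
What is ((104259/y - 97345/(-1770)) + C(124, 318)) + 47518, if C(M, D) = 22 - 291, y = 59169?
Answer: 330286067207/6981942 ≈ 47306.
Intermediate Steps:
C(M, D) = -269
((104259/y - 97345/(-1770)) + C(124, 318)) + 47518 = ((104259/59169 - 97345/(-1770)) - 269) + 47518 = ((104259*(1/59169) - 97345*(-1/1770)) - 269) + 47518 = ((34753/19723 + 19469/354) - 269) + 47518 = (396289649/6981942 - 269) + 47518 = -1481852749/6981942 + 47518 = 330286067207/6981942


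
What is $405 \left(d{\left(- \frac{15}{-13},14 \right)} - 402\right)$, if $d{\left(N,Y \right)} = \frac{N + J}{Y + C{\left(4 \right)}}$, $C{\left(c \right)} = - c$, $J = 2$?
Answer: $- \frac{4229739}{26} \approx -1.6268 \cdot 10^{5}$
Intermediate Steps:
$d{\left(N,Y \right)} = \frac{2 + N}{-4 + Y}$ ($d{\left(N,Y \right)} = \frac{N + 2}{Y - 4} = \frac{2 + N}{Y - 4} = \frac{2 + N}{-4 + Y}$)
$405 \left(d{\left(- \frac{15}{-13},14 \right)} - 402\right) = 405 \left(\frac{2 - \frac{15}{-13}}{-4 + 14} - 402\right) = 405 \left(\frac{2 - - \frac{15}{13}}{10} - 402\right) = 405 \left(\frac{2 + \frac{15}{13}}{10} - 402\right) = 405 \left(\frac{1}{10} \cdot \frac{41}{13} - 402\right) = 405 \left(\frac{41}{130} - 402\right) = 405 \left(- \frac{52219}{130}\right) = - \frac{4229739}{26}$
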